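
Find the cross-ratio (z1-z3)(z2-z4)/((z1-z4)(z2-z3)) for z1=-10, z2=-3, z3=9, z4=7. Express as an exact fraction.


Step 1: (z1-z3)(z2-z4) = (-19) * (-10) = 190
Step 2: (z1-z4)(z2-z3) = (-17) * (-12) = 204
Step 3: Cross-ratio = 190/204 = 95/102

95/102


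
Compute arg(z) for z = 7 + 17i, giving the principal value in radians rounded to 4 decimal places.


Step 1: z = 7 + 17i
Step 2: arg(z) = atan2(17, 7)
Step 3: arg(z) = 1.1802

1.1802


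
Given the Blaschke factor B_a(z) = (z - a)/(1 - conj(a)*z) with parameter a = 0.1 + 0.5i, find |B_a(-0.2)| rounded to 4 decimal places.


Step 1: Numerator z0 - a = -0.2 - (0.1 + 0.5i) = -0.3 - 0.5i
Step 2: Denominator 1 - conj(a)*z0 = 1 - (0.1 - 0.5i)*(-0.2) = 1.02 - 0.1i
Step 3: |z0 - a|^2 = (-0.3)^2 + (-0.5)^2 = 0.34; |1 - conj(a)*z0|^2 = 1.02^2 + (-0.1)^2 = 1.0504
Step 4: |B_a(-0.2)| = sqrt(0.34 / 1.0504) = sqrt(0.323686)
Step 5: = 0.5689

0.5689


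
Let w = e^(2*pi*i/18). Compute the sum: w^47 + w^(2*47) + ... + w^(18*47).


Step 1: The sum sum_{j=1}^{n} w^(k*j) equals n if n | k, else 0.
Step 2: Here n = 18, k = 47
Step 3: Does n divide k? 18 | 47 -> False
Step 4: Sum = 0

0


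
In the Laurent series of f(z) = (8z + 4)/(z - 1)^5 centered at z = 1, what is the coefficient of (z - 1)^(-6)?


Step 1: Write the numerator in powers of (z - 1): 8z + 4 = 8(z - 1) + (8*1 + 4) = 8(z - 1) + 12
Step 2: Divide by (z - 1)^5: f(z) = 12(z - 1)^(-5) + 8(z - 1)^(-4)
Step 3: This finite sum is the Laurent series of f about z = 1.
Step 4: Only the powers -5 and -4 appear, so the coefficient of (z - 1)^(-6) = 0

0


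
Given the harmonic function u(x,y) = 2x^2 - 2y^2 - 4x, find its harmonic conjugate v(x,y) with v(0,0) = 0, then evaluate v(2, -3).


Step 1: v_x = -u_y = 4y + 0
Step 2: v_y = u_x = 4x - 4
Step 3: v = 4xy - 4y + C
Step 4: v(0,0) = 0 => C = 0
Step 5: v(2, -3) = -12

-12


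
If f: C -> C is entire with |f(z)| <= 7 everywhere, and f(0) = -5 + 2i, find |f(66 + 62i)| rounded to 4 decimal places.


Step 1: By Liouville's theorem, a bounded entire function is constant.
Step 2: f(z) = f(0) = -5 + 2i for all z.
Step 3: |f(w)| = |-5 + 2i| = sqrt(25 + 4)
Step 4: = 5.3852

5.3852


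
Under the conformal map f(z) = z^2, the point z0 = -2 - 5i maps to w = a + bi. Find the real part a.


Step 1: z0 = -2 - 5i
Step 2: z0^2 = (-2)^2 - (-5)^2 + 20i
Step 3: real part = 4 - 25 = -21

-21


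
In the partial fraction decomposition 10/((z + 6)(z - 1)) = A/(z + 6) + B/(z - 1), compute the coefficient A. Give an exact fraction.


Step 1: Multiply both sides by (z + 6) and set z = -6
Step 2: A = 10 / (-6 - 1)
Step 3: A = 10 / (-7)
Step 4: A = -10/7

-10/7


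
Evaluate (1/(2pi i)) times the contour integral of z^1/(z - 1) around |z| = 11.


Step 1: f(z) = z^1, a = 1 is inside |z| = 11
Step 2: By Cauchy integral formula: (1/(2pi*i)) * integral = f(a)
Step 3: f(1) = 1^1 = 1

1


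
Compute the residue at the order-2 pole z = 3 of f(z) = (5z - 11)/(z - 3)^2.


Step 1: Pole of order 2 at z = 3
Step 2: Res = lim d/dz [(z - 3)^2 * f(z)] as z -> 3
Step 3: (z - 3)^2 * f(z) = 5z - 11
Step 4: d/dz[5z - 11] = 5

5


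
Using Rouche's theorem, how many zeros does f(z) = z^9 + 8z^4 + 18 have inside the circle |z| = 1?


Step 1: On |z| = 1 the three terms have sizes |z^9| = 1^9 = 1, |8z^4| = 8*1^4 = 8, |18| = 18
Step 2: The dominant term is g(z) = 18; let h(z) = z^9 + 8z^4 so f = g + h
Step 3: On |z| = 1: |g| = 18 and |h| <= 1 + 8 = 9
Step 4: Since 18 > 9, |h| < |g| on |z| = 1, so by Rouche f has the same number of zeros as g inside |z| < 1
Step 5: g(z) = 18 is a nonzero constant with no zeros inside |z| < 1. Answer = 0

0


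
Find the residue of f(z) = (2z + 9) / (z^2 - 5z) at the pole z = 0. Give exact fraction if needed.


Step 1: Q(z) = z^2 - 5z = (z)(z - 5)
Step 2: Q'(z) = 2z - 5
Step 3: Q'(0) = -5, P(0) = 9
Step 4: Res = P(0)/Q'(0) = 9/(-5) = -9/5

-9/5


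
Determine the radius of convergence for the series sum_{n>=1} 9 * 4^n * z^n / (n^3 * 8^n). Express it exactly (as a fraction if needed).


Step 1: General term a_n = 9 * 4^n / (n^3 * 8^n)
Step 2: By the root test, |a_n|^(1/n) = 9^(1/n) * 4 / (n^(3/n) * 8) -> 4/8 as n -> infinity (since 9^(1/n) -> 1 and n^(3/n) -> 1)
Step 3: R = 1/lim|a_n|^(1/n) = 8/4 = 2

2


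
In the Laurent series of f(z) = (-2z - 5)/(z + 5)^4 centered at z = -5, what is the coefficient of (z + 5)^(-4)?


Step 1: Write the numerator in powers of (z + 5): -2z - 5 = -2(z + 5) + (-2*(-5) - 5) = -2(z + 5) + 5
Step 2: Divide by (z + 5)^4: f(z) = 5(z + 5)^(-4) - 2(z + 5)^(-3)
Step 3: This finite sum is the Laurent series of f about z = -5.
Step 4: Coefficient of (z + 5)^(-4) = -2*(-5) - 5 = 5

5


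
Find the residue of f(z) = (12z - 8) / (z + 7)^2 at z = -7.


Step 1: Pole of order 2 at z = -7
Step 2: Res = lim d/dz [(z + 7)^2 * f(z)] as z -> -7
Step 3: (z + 7)^2 * f(z) = 12z - 8
Step 4: d/dz[12z - 8] = 12

12


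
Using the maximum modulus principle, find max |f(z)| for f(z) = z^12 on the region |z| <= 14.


Step 1: On |z| = 14, |f(z)| = |z|^12 = 14^12
Step 2: By maximum modulus principle, maximum is on boundary.
Step 3: Maximum = 56693912375296 = 56693912375296

56693912375296


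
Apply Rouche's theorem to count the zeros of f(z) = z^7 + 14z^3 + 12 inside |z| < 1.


Step 1: On |z| = 1 the three terms have sizes |z^7| = 1^7 = 1, |14z^3| = 14*1^3 = 14, |12| = 12
Step 2: The dominant term is g(z) = 14z^3; let h(z) = z^7 + 12 so f = g + h
Step 3: On |z| = 1: |g| = 14 and |h| <= 1 + 12 = 13
Step 4: Since 14 > 13, |h| < |g| on |z| = 1, so by Rouche f has the same number of zeros as g inside |z| < 1
Step 5: g(z) = 14z^3 has 3 zeros (at the origin, multiplicity 3) inside |z| < 1. Answer = 3

3


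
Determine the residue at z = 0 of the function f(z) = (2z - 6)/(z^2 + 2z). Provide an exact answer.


Step 1: Q(z) = z^2 + 2z = (z)(z + 2)
Step 2: Q'(z) = 2z + 2
Step 3: Q'(0) = 2, P(0) = -6
Step 4: Res = P(0)/Q'(0) = -6/2 = -3

-3


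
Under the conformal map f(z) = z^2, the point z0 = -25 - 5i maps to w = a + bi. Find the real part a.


Step 1: z0 = -25 - 5i
Step 2: z0^2 = (-25)^2 - (-5)^2 + 250i
Step 3: real part = 625 - 25 = 600

600


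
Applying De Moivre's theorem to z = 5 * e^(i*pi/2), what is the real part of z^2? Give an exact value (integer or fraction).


Step 1: By De Moivre's theorem, z^2 = 5^2 * e^(i*2*pi/2) = 25 * (cos(pi) + i*sin(pi))
Step 2: |z|^2 = 5^2 = 25
Step 3: The angle pi already lies in [0, 2*pi)
Step 4: cos(pi) = -1
Step 5: Re(z^2) = 25 * (-1) = -25

-25


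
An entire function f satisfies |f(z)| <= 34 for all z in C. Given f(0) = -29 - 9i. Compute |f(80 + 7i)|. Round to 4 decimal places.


Step 1: By Liouville's theorem, a bounded entire function is constant.
Step 2: f(z) = f(0) = -29 - 9i for all z.
Step 3: |f(w)| = |-29 - 9i| = sqrt(841 + 81)
Step 4: = 30.3645

30.3645


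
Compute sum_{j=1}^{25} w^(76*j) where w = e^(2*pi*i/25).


Step 1: The sum sum_{j=1}^{n} w^(k*j) equals n if n | k, else 0.
Step 2: Here n = 25, k = 76
Step 3: Does n divide k? 25 | 76 -> False
Step 4: Sum = 0

0


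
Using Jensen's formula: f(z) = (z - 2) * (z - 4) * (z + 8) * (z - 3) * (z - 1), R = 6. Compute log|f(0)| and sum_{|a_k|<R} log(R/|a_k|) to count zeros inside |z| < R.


Jensen's formula: (1/2pi)*integral log|f(Re^it)|dt = log|f(0)| + sum_{|a_k|<R} log(R/|a_k|)
Step 1: f(0) = (-2) * (-4) * 8 * (-3) * (-1) = 192
Step 2: log|f(0)| = log|2| + log|4| + log|-8| + log|3| + log|1| = 5.2575
Step 3: Zeros inside |z| < 6: 2, 4, 3, 1
Step 4: Jensen sum = log(6/2) + log(6/4) + log(6/3) + log(6/1) = 3.989
Step 5: n(R) = number of terms in the Jensen sum = count of zeros inside |z| < 6 = 4

4


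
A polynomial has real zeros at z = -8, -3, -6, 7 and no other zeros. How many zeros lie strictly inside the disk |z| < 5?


Step 1: Check each root:
  z = -8: |-8| = 8 >= 5
  z = -3: |-3| = 3 < 5
  z = -6: |-6| = 6 >= 5
  z = 7: |7| = 7 >= 5
Step 2: Count = 1

1


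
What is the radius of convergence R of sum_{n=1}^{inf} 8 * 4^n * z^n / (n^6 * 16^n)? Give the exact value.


Step 1: General term a_n = 8 * 4^n / (n^6 * 16^n)
Step 2: By the root test, |a_n|^(1/n) = 8^(1/n) * 4 / (n^(6/n) * 16) -> 4/16 as n -> infinity (since 8^(1/n) -> 1 and n^(6/n) -> 1)
Step 3: R = 1/lim|a_n|^(1/n) = 16/4 = 4

4


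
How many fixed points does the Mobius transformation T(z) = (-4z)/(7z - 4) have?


Step 1: Fixed points satisfy T(z) = z
Step 2: 7z^2 = 0
Step 3: Discriminant = 0^2 - 4*7*0 = 0
Step 4: Number of fixed points = 1

1


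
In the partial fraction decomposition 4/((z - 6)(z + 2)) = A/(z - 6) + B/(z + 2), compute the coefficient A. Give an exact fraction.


Step 1: Multiply both sides by (z - 6) and set z = 6
Step 2: A = 4 / (6 + 2)
Step 3: A = 4 / 8
Step 4: A = 1/2

1/2


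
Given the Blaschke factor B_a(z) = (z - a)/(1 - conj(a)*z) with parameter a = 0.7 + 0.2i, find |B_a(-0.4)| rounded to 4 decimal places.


Step 1: Numerator z0 - a = -0.4 - (0.7 + 0.2i) = -1.1 - 0.2i
Step 2: Denominator 1 - conj(a)*z0 = 1 - (0.7 - 0.2i)*(-0.4) = 1.28 - 0.08i
Step 3: |z0 - a|^2 = (-1.1)^2 + (-0.2)^2 = 1.25; |1 - conj(a)*z0|^2 = 1.28^2 + (-0.08)^2 = 1.6448
Step 4: |B_a(-0.4)| = sqrt(1.25 / 1.6448) = sqrt(0.759971)
Step 5: = 0.8718

0.8718


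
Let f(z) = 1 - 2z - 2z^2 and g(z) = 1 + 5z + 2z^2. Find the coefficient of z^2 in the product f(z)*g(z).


Step 1: z^2 term in f*g comes from: (1)*(2z^2) + (-2z)*(5z) + (-2z^2)*(1)
Step 2: = 2 - 10 - 2
Step 3: = -10

-10


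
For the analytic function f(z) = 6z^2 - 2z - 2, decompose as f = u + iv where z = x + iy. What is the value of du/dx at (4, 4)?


Step 1: f(z) = 6(x+iy)^2 - 2(x+iy) - 2
Step 2: u = 6(x^2 - y^2) - 2x - 2
Step 3: u_x = 12x - 2
Step 4: At (4, 4): u_x = 48 - 2 = 46

46


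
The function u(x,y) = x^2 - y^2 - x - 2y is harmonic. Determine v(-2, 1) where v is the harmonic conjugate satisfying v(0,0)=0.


Step 1: v_x = -u_y = 2y + 2
Step 2: v_y = u_x = 2x - 1
Step 3: v = 2xy + 2x - y + C
Step 4: v(0,0) = 0 => C = 0
Step 5: v(-2, 1) = -9

-9


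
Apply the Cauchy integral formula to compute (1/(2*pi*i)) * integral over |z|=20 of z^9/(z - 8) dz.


Step 1: f(z) = z^9, a = 8 is inside |z| = 20
Step 2: By Cauchy integral formula: (1/(2pi*i)) * integral = f(a)
Step 3: f(8) = 8^9 = 134217728

134217728


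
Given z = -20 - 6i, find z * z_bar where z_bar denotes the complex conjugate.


Step 1: conj(z) = -20 + 6i
Step 2: z * conj(z) = (-20)^2 + (-6)^2
Step 3: = 400 + 36 = 436

436


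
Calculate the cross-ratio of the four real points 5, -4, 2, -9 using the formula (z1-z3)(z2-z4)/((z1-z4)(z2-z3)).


Step 1: (z1-z3)(z2-z4) = 3 * 5 = 15
Step 2: (z1-z4)(z2-z3) = 14 * (-6) = -84
Step 3: Cross-ratio = -15/84 = -5/28

-5/28


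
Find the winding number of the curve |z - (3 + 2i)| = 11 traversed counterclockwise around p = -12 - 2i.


Step 1: Center c = (3, 2), radius = 11
Step 2: |p - c|^2 = (-15)^2 + (-4)^2 = 241
Step 3: r^2 = 121
Step 4: |p-c| > r so winding number = 0

0


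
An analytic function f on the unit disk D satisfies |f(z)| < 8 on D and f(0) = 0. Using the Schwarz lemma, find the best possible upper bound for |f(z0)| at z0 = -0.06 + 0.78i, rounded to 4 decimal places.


Step 1: g = f/8 maps D -> D with g(0) = 0, so by the Schwarz lemma |g(z)| <= |z|, i.e. |f(z)| <= 8|z|; this is sharp (f(z) = 8z).
Step 2: |z0|^2 = (-0.06)^2 + 0.78^2 = 0.612
Step 3: |z0| = sqrt(0.612) = 0.782304
Step 4: Best bound = 8 * |z0| = 8 * 0.782304 = 6.2584

6.2584


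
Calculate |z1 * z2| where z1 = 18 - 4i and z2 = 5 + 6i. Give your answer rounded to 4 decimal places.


Step 1: |z1| = sqrt(18^2 + (-4)^2) = sqrt(340)
Step 2: |z2| = sqrt(5^2 + 6^2) = sqrt(61)
Step 3: |z1*z2| = |z1|*|z2| = sqrt(340) * sqrt(61) = sqrt(340 * 61) = sqrt(20740)
Step 4: = 144.0139

144.0139


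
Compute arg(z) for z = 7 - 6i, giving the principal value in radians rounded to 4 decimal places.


Step 1: z = 7 - 6i
Step 2: arg(z) = atan2(-6, 7)
Step 3: arg(z) = -0.7086

-0.7086


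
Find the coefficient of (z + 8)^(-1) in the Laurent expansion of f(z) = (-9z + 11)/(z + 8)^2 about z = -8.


Step 1: Write the numerator in powers of (z + 8): -9z + 11 = -9(z + 8) + (-9*(-8) + 11) = -9(z + 8) + 83
Step 2: Divide by (z + 8)^2: f(z) = 83(z + 8)^(-2) - 9(z + 8)^(-1)
Step 3: This finite sum is the Laurent series of f about z = -8.
Step 4: Coefficient of (z + 8)^(-1) = coefficient of (z + 8) in the re-centred numerator = -9

-9


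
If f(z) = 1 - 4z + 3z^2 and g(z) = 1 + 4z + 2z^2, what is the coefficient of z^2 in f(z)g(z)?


Step 1: z^2 term in f*g comes from: (1)*(2z^2) + (-4z)*(4z) + (3z^2)*(1)
Step 2: = 2 - 16 + 3
Step 3: = -11

-11


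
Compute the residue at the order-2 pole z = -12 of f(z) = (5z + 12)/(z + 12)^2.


Step 1: Pole of order 2 at z = -12
Step 2: Res = lim d/dz [(z + 12)^2 * f(z)] as z -> -12
Step 3: (z + 12)^2 * f(z) = 5z + 12
Step 4: d/dz[5z + 12] = 5

5


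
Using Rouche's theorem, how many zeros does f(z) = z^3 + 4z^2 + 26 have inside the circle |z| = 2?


Step 1: On |z| = 2 the three terms have sizes |z^3| = 2^3 = 8, |4z^2| = 4*2^2 = 16, |26| = 26
Step 2: The dominant term is g(z) = 26; let h(z) = z^3 + 4z^2 so f = g + h
Step 3: On |z| = 2: |g| = 26 and |h| <= 8 + 16 = 24
Step 4: Since 26 > 24, |h| < |g| on |z| = 2, so by Rouche f has the same number of zeros as g inside |z| < 2
Step 5: g(z) = 26 is a nonzero constant with no zeros inside |z| < 2. Answer = 0

0


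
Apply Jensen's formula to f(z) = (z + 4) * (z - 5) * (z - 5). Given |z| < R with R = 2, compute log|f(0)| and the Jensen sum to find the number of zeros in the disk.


Jensen's formula: (1/2pi)*integral log|f(Re^it)|dt = log|f(0)| + sum_{|a_k|<R} log(R/|a_k|)
Step 1: f(0) = 4 * (-5) * (-5) = 100
Step 2: log|f(0)| = log|-4| + log|5| + log|5| = 4.6052
Step 3: Zeros inside |z| < 2: none
Step 4: Jensen sum = (empty sum) = 0
Step 5: n(R) = number of terms in the Jensen sum = count of zeros inside |z| < 2 = 0

0


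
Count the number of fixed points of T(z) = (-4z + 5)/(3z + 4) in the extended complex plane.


Step 1: Fixed points satisfy T(z) = z
Step 2: 3z^2 + 8z - 5 = 0
Step 3: Discriminant = 8^2 - 4*3*(-5) = 124
Step 4: Number of fixed points = 2

2


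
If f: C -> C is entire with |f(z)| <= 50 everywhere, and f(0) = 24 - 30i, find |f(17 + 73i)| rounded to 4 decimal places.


Step 1: By Liouville's theorem, a bounded entire function is constant.
Step 2: f(z) = f(0) = 24 - 30i for all z.
Step 3: |f(w)| = |24 - 30i| = sqrt(576 + 900)
Step 4: = 38.4187

38.4187


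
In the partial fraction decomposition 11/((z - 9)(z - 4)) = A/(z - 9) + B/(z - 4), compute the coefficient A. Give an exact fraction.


Step 1: Multiply both sides by (z - 9) and set z = 9
Step 2: A = 11 / (9 - 4)
Step 3: A = 11 / 5
Step 4: A = 11/5

11/5


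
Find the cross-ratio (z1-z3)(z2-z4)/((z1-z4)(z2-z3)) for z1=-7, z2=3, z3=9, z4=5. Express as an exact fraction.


Step 1: (z1-z3)(z2-z4) = (-16) * (-2) = 32
Step 2: (z1-z4)(z2-z3) = (-12) * (-6) = 72
Step 3: Cross-ratio = 32/72 = 4/9

4/9


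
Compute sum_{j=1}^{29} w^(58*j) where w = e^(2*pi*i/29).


Step 1: The sum sum_{j=1}^{n} w^(k*j) equals n if n | k, else 0.
Step 2: Here n = 29, k = 58
Step 3: Does n divide k? 29 | 58 -> True
Step 4: Sum = 29

29


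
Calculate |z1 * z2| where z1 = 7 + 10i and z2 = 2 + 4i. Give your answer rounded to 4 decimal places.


Step 1: |z1| = sqrt(7^2 + 10^2) = sqrt(149)
Step 2: |z2| = sqrt(2^2 + 4^2) = sqrt(20)
Step 3: |z1*z2| = |z1|*|z2| = sqrt(149) * sqrt(20) = sqrt(149 * 20) = sqrt(2980)
Step 4: = 54.5894

54.5894


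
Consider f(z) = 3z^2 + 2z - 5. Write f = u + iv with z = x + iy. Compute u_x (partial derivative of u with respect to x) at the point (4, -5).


Step 1: f(z) = 3(x+iy)^2 + 2(x+iy) - 5
Step 2: u = 3(x^2 - y^2) + 2x - 5
Step 3: u_x = 6x + 2
Step 4: At (4, -5): u_x = 24 + 2 = 26

26


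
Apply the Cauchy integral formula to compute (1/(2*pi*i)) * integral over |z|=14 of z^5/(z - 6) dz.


Step 1: f(z) = z^5, a = 6 is inside |z| = 14
Step 2: By Cauchy integral formula: (1/(2pi*i)) * integral = f(a)
Step 3: f(6) = 6^5 = 7776

7776


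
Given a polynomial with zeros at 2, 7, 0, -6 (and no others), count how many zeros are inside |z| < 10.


Step 1: Check each root:
  z = 2: |2| = 2 < 10
  z = 7: |7| = 7 < 10
  z = 0: |0| = 0 < 10
  z = -6: |-6| = 6 < 10
Step 2: Count = 4

4


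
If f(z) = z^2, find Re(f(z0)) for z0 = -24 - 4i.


Step 1: z0 = -24 - 4i
Step 2: z0^2 = (-24)^2 - (-4)^2 + 192i
Step 3: real part = 576 - 16 = 560

560


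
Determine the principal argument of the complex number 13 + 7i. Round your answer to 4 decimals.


Step 1: z = 13 + 7i
Step 2: arg(z) = atan2(7, 13)
Step 3: arg(z) = 0.4939

0.4939


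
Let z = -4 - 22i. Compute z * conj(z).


Step 1: conj(z) = -4 + 22i
Step 2: z * conj(z) = (-4)^2 + (-22)^2
Step 3: = 16 + 484 = 500

500


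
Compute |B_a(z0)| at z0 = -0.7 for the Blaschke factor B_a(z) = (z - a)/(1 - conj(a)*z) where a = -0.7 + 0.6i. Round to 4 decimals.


Step 1: Numerator z0 - a = -0.7 - (-0.7 + 0.6i) = 0 - 0.6i
Step 2: Denominator 1 - conj(a)*z0 = 1 - (-0.7 - 0.6i)*(-0.7) = 0.51 - 0.42i
Step 3: |z0 - a|^2 = 0^2 + (-0.6)^2 = 0.36; |1 - conj(a)*z0|^2 = 0.51^2 + (-0.42)^2 = 0.4365
Step 4: |B_a(-0.7)| = sqrt(0.36 / 0.4365) = sqrt(0.824742)
Step 5: = 0.9082

0.9082


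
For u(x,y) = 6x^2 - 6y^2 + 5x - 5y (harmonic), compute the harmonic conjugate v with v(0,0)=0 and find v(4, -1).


Step 1: v_x = -u_y = 12y + 5
Step 2: v_y = u_x = 12x + 5
Step 3: v = 12xy + 5x + 5y + C
Step 4: v(0,0) = 0 => C = 0
Step 5: v(4, -1) = -33

-33


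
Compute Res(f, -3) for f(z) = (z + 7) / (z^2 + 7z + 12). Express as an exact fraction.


Step 1: Q(z) = z^2 + 7z + 12 = (z + 3)(z + 4)
Step 2: Q'(z) = 2z + 7
Step 3: Q'(-3) = 1, P(-3) = 4
Step 4: Res = P(-3)/Q'(-3) = 4/1 = 4

4


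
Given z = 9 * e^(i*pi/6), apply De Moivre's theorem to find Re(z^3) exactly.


Step 1: By De Moivre's theorem, z^3 = 9^3 * e^(i*3*pi/6) = 729 * (cos(pi/2) + i*sin(pi/2))
Step 2: |z|^3 = 9^3 = 729
Step 3: The angle pi/2 already lies in [0, 2*pi)
Step 4: cos(pi/2) = 0
Step 5: Re(z^3) = 729 * 0 = 0

0


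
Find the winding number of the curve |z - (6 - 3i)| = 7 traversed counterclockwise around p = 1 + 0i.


Step 1: Center c = (6, -3), radius = 7
Step 2: |p - c|^2 = (-5)^2 + 3^2 = 34
Step 3: r^2 = 49
Step 4: |p-c| < r so winding number = 1

1


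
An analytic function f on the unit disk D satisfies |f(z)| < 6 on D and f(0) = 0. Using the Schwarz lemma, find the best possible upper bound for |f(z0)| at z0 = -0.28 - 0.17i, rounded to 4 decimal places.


Step 1: g = f/6 maps D -> D with g(0) = 0, so by the Schwarz lemma |g(z)| <= |z|, i.e. |f(z)| <= 6|z|; this is sharp (f(z) = 6z).
Step 2: |z0|^2 = (-0.28)^2 + (-0.17)^2 = 0.1073
Step 3: |z0| = sqrt(0.1073) = 0.327567
Step 4: Best bound = 6 * |z0| = 6 * 0.327567 = 1.9654

1.9654


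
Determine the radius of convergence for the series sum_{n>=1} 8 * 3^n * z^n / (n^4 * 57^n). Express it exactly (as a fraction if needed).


Step 1: General term a_n = 8 * 3^n / (n^4 * 57^n)
Step 2: By the root test, |a_n|^(1/n) = 8^(1/n) * 3 / (n^(4/n) * 57) -> 3/57 as n -> infinity (since 8^(1/n) -> 1 and n^(4/n) -> 1)
Step 3: R = 1/lim|a_n|^(1/n) = 57/3 = 19

19


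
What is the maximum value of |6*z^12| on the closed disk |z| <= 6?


Step 1: On |z| = 6, |f(z)| = 6 * |z|^12 = 6 * 6^12
Step 2: By maximum modulus principle, maximum is on boundary.
Step 3: Maximum = 6 * 2176782336 = 13060694016

13060694016


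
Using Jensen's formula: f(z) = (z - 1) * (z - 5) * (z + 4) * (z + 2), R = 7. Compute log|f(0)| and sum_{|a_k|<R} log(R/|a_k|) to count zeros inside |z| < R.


Jensen's formula: (1/2pi)*integral log|f(Re^it)|dt = log|f(0)| + sum_{|a_k|<R} log(R/|a_k|)
Step 1: f(0) = (-1) * (-5) * 4 * 2 = 40
Step 2: log|f(0)| = log|1| + log|5| + log|-4| + log|-2| = 3.6889
Step 3: Zeros inside |z| < 7: 1, 5, -4, -2
Step 4: Jensen sum = log(7/1) + log(7/5) + log(7/4) + log(7/2) = 4.0948
Step 5: n(R) = number of terms in the Jensen sum = count of zeros inside |z| < 7 = 4

4


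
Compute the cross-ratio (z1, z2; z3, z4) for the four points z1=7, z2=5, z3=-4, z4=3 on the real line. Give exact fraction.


Step 1: (z1-z3)(z2-z4) = 11 * 2 = 22
Step 2: (z1-z4)(z2-z3) = 4 * 9 = 36
Step 3: Cross-ratio = 22/36 = 11/18

11/18


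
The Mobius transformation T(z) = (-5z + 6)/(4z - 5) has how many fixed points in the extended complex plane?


Step 1: Fixed points satisfy T(z) = z
Step 2: 4z^2 - 6 = 0
Step 3: Discriminant = 0^2 - 4*4*(-6) = 96
Step 4: Number of fixed points = 2

2


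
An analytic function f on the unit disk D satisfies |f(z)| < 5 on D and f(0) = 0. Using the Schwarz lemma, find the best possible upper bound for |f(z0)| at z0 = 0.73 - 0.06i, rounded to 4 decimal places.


Step 1: g = f/5 maps D -> D with g(0) = 0, so by the Schwarz lemma |g(z)| <= |z|, i.e. |f(z)| <= 5|z|; this is sharp (f(z) = 5z).
Step 2: |z0|^2 = 0.73^2 + (-0.06)^2 = 0.5365
Step 3: |z0| = sqrt(0.5365) = 0.732462
Step 4: Best bound = 5 * |z0| = 5 * 0.732462 = 3.6623

3.6623


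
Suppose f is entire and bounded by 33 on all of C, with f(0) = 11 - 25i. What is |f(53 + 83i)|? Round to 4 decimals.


Step 1: By Liouville's theorem, a bounded entire function is constant.
Step 2: f(z) = f(0) = 11 - 25i for all z.
Step 3: |f(w)| = |11 - 25i| = sqrt(121 + 625)
Step 4: = 27.313

27.313


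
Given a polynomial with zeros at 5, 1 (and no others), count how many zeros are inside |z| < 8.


Step 1: Check each root:
  z = 5: |5| = 5 < 8
  z = 1: |1| = 1 < 8
Step 2: Count = 2

2


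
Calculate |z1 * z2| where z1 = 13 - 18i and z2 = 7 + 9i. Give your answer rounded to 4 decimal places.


Step 1: |z1| = sqrt(13^2 + (-18)^2) = sqrt(493)
Step 2: |z2| = sqrt(7^2 + 9^2) = sqrt(130)
Step 3: |z1*z2| = |z1|*|z2| = sqrt(493) * sqrt(130) = sqrt(493 * 130) = sqrt(64090)
Step 4: = 253.16

253.16


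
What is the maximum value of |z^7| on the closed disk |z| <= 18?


Step 1: On |z| = 18, |f(z)| = |z|^7 = 18^7
Step 2: By maximum modulus principle, maximum is on boundary.
Step 3: Maximum = 612220032 = 612220032

612220032


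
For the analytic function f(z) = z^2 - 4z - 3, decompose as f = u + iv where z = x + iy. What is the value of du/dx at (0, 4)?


Step 1: f(z) = (x+iy)^2 - 4(x+iy) - 3
Step 2: u = (x^2 - y^2) - 4x - 3
Step 3: u_x = 2x - 4
Step 4: At (0, 4): u_x = 0 - 4 = -4

-4


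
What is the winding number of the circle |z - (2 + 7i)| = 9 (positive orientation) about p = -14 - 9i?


Step 1: Center c = (2, 7), radius = 9
Step 2: |p - c|^2 = (-16)^2 + (-16)^2 = 512
Step 3: r^2 = 81
Step 4: |p-c| > r so winding number = 0

0


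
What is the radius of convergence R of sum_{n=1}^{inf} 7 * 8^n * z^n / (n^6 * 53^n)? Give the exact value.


Step 1: General term a_n = 7 * 8^n / (n^6 * 53^n)
Step 2: By the root test, |a_n|^(1/n) = 7^(1/n) * 8 / (n^(6/n) * 53) -> 8/53 as n -> infinity (since 7^(1/n) -> 1 and n^(6/n) -> 1)
Step 3: R = 1/lim|a_n|^(1/n) = 53/8

53/8


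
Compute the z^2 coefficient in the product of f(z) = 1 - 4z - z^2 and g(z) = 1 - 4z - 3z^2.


Step 1: z^2 term in f*g comes from: (1)*(-3z^2) + (-4z)*(-4z) + (-z^2)*(1)
Step 2: = -3 + 16 - 1
Step 3: = 12

12


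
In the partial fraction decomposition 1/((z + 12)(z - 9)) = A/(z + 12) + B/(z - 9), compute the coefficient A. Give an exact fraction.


Step 1: Multiply both sides by (z + 12) and set z = -12
Step 2: A = 1 / (-12 - 9)
Step 3: A = 1 / (-21)
Step 4: A = -1/21

-1/21


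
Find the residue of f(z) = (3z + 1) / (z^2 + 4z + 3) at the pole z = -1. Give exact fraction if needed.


Step 1: Q(z) = z^2 + 4z + 3 = (z + 1)(z + 3)
Step 2: Q'(z) = 2z + 4
Step 3: Q'(-1) = 2, P(-1) = -2
Step 4: Res = P(-1)/Q'(-1) = -2/2 = -1

-1


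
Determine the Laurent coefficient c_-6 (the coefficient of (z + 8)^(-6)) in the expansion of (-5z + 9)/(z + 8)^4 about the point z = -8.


Step 1: Write the numerator in powers of (z + 8): -5z + 9 = -5(z + 8) + (-5*(-8) + 9) = -5(z + 8) + 49
Step 2: Divide by (z + 8)^4: f(z) = 49(z + 8)^(-4) - 5(z + 8)^(-3)
Step 3: This finite sum is the Laurent series of f about z = -8.
Step 4: Only the powers -4 and -3 appear, so the coefficient of (z + 8)^(-6) = 0

0


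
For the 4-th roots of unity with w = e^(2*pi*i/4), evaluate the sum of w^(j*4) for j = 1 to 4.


Step 1: The sum sum_{j=1}^{n} w^(k*j) equals n if n | k, else 0.
Step 2: Here n = 4, k = 4
Step 3: Does n divide k? 4 | 4 -> True
Step 4: Sum = 4

4


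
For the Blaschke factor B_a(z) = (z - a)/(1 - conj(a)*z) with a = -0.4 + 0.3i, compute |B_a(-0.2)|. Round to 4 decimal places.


Step 1: Numerator z0 - a = -0.2 - (-0.4 + 0.3i) = 0.2 - 0.3i
Step 2: Denominator 1 - conj(a)*z0 = 1 - (-0.4 - 0.3i)*(-0.2) = 0.92 - 0.06i
Step 3: |z0 - a|^2 = 0.2^2 + (-0.3)^2 = 0.13; |1 - conj(a)*z0|^2 = 0.92^2 + (-0.06)^2 = 0.85
Step 4: |B_a(-0.2)| = sqrt(0.13 / 0.85) = sqrt(0.152941)
Step 5: = 0.3911

0.3911


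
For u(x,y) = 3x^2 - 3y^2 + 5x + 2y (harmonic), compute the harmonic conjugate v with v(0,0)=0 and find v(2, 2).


Step 1: v_x = -u_y = 6y - 2
Step 2: v_y = u_x = 6x + 5
Step 3: v = 6xy - 2x + 5y + C
Step 4: v(0,0) = 0 => C = 0
Step 5: v(2, 2) = 30

30


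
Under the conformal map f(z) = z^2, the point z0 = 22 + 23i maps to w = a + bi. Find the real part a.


Step 1: z0 = 22 + 23i
Step 2: z0^2 = 22^2 - 23^2 + 1012i
Step 3: real part = 484 - 529 = -45

-45


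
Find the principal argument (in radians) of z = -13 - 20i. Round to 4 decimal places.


Step 1: z = -13 - 20i
Step 2: arg(z) = atan2(-20, -13)
Step 3: arg(z) = -2.1472

-2.1472


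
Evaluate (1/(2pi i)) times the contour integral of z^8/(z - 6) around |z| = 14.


Step 1: f(z) = z^8, a = 6 is inside |z| = 14
Step 2: By Cauchy integral formula: (1/(2pi*i)) * integral = f(a)
Step 3: f(6) = 6^8 = 1679616

1679616


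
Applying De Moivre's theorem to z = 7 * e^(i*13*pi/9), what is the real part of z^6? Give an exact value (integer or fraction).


Step 1: By De Moivre's theorem, z^6 = 7^6 * e^(i*6*13*pi/9) = 117649 * (cos(26*pi/3) + i*sin(26*pi/3))
Step 2: |z|^6 = 7^6 = 117649
Step 3: Reduce the angle mod 2*pi: 26*pi/3 - 8*pi = 2*pi/3
Step 4: cos(2*pi/3) = -1/2
Step 5: Re(z^6) = 117649 * (-1/2) = -117649/2

-117649/2


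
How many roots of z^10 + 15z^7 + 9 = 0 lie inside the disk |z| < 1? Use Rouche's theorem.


Step 1: On |z| = 1 the three terms have sizes |z^10| = 1^10 = 1, |15z^7| = 15*1^7 = 15, |9| = 9
Step 2: The dominant term is g(z) = 15z^7; let h(z) = z^10 + 9 so f = g + h
Step 3: On |z| = 1: |g| = 15 and |h| <= 1 + 9 = 10
Step 4: Since 15 > 10, |h| < |g| on |z| = 1, so by Rouche f has the same number of zeros as g inside |z| < 1
Step 5: g(z) = 15z^7 has 7 zeros (at the origin, multiplicity 7) inside |z| < 1. Answer = 7

7


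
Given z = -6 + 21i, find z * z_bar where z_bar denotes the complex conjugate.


Step 1: conj(z) = -6 - 21i
Step 2: z * conj(z) = (-6)^2 + 21^2
Step 3: = 36 + 441 = 477

477


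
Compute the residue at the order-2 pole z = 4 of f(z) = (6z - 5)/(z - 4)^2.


Step 1: Pole of order 2 at z = 4
Step 2: Res = lim d/dz [(z - 4)^2 * f(z)] as z -> 4
Step 3: (z - 4)^2 * f(z) = 6z - 5
Step 4: d/dz[6z - 5] = 6

6


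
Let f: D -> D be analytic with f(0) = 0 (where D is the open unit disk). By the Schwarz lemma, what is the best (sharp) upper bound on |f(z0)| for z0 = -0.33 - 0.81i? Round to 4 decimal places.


Step 1: Schwarz lemma: if f: D -> D is analytic with f(0) = 0, then |f(z)| <= |z| for all z in D, and this is sharp (f(z) = z).
Step 2: |z0|^2 = (-0.33)^2 + (-0.81)^2 = 0.765
Step 3: |z0| = sqrt(0.765) = 0.874643
Step 4: Best bound = |z0| = 0.8746

0.8746


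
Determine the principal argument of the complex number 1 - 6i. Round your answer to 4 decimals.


Step 1: z = 1 - 6i
Step 2: arg(z) = atan2(-6, 1)
Step 3: arg(z) = -1.4056

-1.4056


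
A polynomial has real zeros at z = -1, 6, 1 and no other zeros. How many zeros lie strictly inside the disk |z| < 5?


Step 1: Check each root:
  z = -1: |-1| = 1 < 5
  z = 6: |6| = 6 >= 5
  z = 1: |1| = 1 < 5
Step 2: Count = 2

2


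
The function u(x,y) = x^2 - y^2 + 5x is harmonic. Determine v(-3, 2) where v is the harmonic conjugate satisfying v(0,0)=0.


Step 1: v_x = -u_y = 2y + 0
Step 2: v_y = u_x = 2x + 5
Step 3: v = 2xy + 5y + C
Step 4: v(0,0) = 0 => C = 0
Step 5: v(-3, 2) = -2

-2


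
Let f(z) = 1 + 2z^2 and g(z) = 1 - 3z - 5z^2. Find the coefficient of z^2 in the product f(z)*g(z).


Step 1: z^2 term in f*g comes from: (1)*(-5z^2) + (0)*(-3z) + (2z^2)*(1)
Step 2: = -5 + 0 + 2
Step 3: = -3

-3


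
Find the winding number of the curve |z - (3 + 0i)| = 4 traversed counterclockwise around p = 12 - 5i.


Step 1: Center c = (3, 0), radius = 4
Step 2: |p - c|^2 = 9^2 + (-5)^2 = 106
Step 3: r^2 = 16
Step 4: |p-c| > r so winding number = 0

0


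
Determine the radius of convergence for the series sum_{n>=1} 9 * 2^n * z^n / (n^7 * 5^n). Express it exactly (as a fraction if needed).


Step 1: General term a_n = 9 * 2^n / (n^7 * 5^n)
Step 2: By the root test, |a_n|^(1/n) = 9^(1/n) * 2 / (n^(7/n) * 5) -> 2/5 as n -> infinity (since 9^(1/n) -> 1 and n^(7/n) -> 1)
Step 3: R = 1/lim|a_n|^(1/n) = 5/2

5/2


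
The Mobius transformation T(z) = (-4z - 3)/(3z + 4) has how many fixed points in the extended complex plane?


Step 1: Fixed points satisfy T(z) = z
Step 2: 3z^2 + 8z + 3 = 0
Step 3: Discriminant = 8^2 - 4*3*3 = 28
Step 4: Number of fixed points = 2

2


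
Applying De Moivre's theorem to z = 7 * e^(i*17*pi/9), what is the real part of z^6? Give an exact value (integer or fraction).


Step 1: By De Moivre's theorem, z^6 = 7^6 * e^(i*6*17*pi/9) = 117649 * (cos(34*pi/3) + i*sin(34*pi/3))
Step 2: |z|^6 = 7^6 = 117649
Step 3: Reduce the angle mod 2*pi: 34*pi/3 - 10*pi = 4*pi/3
Step 4: cos(4*pi/3) = -1/2
Step 5: Re(z^6) = 117649 * (-1/2) = -117649/2

-117649/2


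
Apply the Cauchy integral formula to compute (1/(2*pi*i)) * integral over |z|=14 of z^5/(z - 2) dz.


Step 1: f(z) = z^5, a = 2 is inside |z| = 14
Step 2: By Cauchy integral formula: (1/(2pi*i)) * integral = f(a)
Step 3: f(2) = 2^5 = 32

32


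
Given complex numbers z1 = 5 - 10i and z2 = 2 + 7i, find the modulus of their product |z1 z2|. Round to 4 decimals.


Step 1: |z1| = sqrt(5^2 + (-10)^2) = sqrt(125)
Step 2: |z2| = sqrt(2^2 + 7^2) = sqrt(53)
Step 3: |z1*z2| = |z1|*|z2| = sqrt(125) * sqrt(53) = sqrt(125 * 53) = sqrt(6625)
Step 4: = 81.3941

81.3941


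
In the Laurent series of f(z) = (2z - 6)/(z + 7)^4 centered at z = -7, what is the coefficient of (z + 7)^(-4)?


Step 1: Write the numerator in powers of (z + 7): 2z - 6 = 2(z + 7) + (2*(-7) - 6) = 2(z + 7) - 20
Step 2: Divide by (z + 7)^4: f(z) = -20(z + 7)^(-4) + 2(z + 7)^(-3)
Step 3: This finite sum is the Laurent series of f about z = -7.
Step 4: Coefficient of (z + 7)^(-4) = 2*(-7) - 6 = -20

-20


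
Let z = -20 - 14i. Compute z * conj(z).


Step 1: conj(z) = -20 + 14i
Step 2: z * conj(z) = (-20)^2 + (-14)^2
Step 3: = 400 + 196 = 596

596


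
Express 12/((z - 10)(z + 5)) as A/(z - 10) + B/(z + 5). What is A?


Step 1: Multiply both sides by (z - 10) and set z = 10
Step 2: A = 12 / (10 + 5)
Step 3: A = 12 / 15
Step 4: A = 4/5

4/5


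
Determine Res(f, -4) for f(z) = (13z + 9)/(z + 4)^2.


Step 1: Pole of order 2 at z = -4
Step 2: Res = lim d/dz [(z + 4)^2 * f(z)] as z -> -4
Step 3: (z + 4)^2 * f(z) = 13z + 9
Step 4: d/dz[13z + 9] = 13

13


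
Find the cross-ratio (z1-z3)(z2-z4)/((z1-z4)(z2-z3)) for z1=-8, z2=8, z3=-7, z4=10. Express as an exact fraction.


Step 1: (z1-z3)(z2-z4) = (-1) * (-2) = 2
Step 2: (z1-z4)(z2-z3) = (-18) * 15 = -270
Step 3: Cross-ratio = -2/270 = -1/135

-1/135


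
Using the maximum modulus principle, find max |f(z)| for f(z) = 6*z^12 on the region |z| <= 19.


Step 1: On |z| = 19, |f(z)| = 6 * |z|^12 = 6 * 19^12
Step 2: By maximum modulus principle, maximum is on boundary.
Step 3: Maximum = 6 * 2213314919066161 = 13279889514396966

13279889514396966


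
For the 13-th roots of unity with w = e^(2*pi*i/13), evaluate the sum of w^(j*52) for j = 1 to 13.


Step 1: The sum sum_{j=1}^{n} w^(k*j) equals n if n | k, else 0.
Step 2: Here n = 13, k = 52
Step 3: Does n divide k? 13 | 52 -> True
Step 4: Sum = 13

13


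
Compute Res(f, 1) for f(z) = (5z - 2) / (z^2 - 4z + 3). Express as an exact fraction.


Step 1: Q(z) = z^2 - 4z + 3 = (z - 1)(z - 3)
Step 2: Q'(z) = 2z - 4
Step 3: Q'(1) = -2, P(1) = 3
Step 4: Res = P(1)/Q'(1) = 3/(-2) = -3/2

-3/2


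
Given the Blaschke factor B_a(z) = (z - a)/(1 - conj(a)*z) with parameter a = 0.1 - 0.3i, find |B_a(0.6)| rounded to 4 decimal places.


Step 1: Numerator z0 - a = 0.6 - (0.1 - 0.3i) = 0.5 + 0.3i
Step 2: Denominator 1 - conj(a)*z0 = 1 - (0.1 + 0.3i)*0.6 = 0.94 - 0.18i
Step 3: |z0 - a|^2 = 0.5^2 + 0.3^2 = 0.34; |1 - conj(a)*z0|^2 = 0.94^2 + (-0.18)^2 = 0.916
Step 4: |B_a(0.6)| = sqrt(0.34 / 0.916) = sqrt(0.371179)
Step 5: = 0.6092

0.6092


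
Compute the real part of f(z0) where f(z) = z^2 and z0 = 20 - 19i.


Step 1: z0 = 20 - 19i
Step 2: z0^2 = 20^2 - (-19)^2 - 760i
Step 3: real part = 400 - 361 = 39

39


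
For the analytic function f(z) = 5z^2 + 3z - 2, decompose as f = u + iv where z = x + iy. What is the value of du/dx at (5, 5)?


Step 1: f(z) = 5(x+iy)^2 + 3(x+iy) - 2
Step 2: u = 5(x^2 - y^2) + 3x - 2
Step 3: u_x = 10x + 3
Step 4: At (5, 5): u_x = 50 + 3 = 53

53


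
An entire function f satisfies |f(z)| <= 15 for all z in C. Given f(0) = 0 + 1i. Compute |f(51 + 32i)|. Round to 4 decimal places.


Step 1: By Liouville's theorem, a bounded entire function is constant.
Step 2: f(z) = f(0) = 0 + 1i for all z.
Step 3: |f(w)| = |0 + 1i| = sqrt(0 + 1)
Step 4: = 1.0

1.0


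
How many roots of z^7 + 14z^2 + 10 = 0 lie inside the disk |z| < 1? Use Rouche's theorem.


Step 1: On |z| = 1 the three terms have sizes |z^7| = 1^7 = 1, |14z^2| = 14*1^2 = 14, |10| = 10
Step 2: The dominant term is g(z) = 14z^2; let h(z) = z^7 + 10 so f = g + h
Step 3: On |z| = 1: |g| = 14 and |h| <= 1 + 10 = 11
Step 4: Since 14 > 11, |h| < |g| on |z| = 1, so by Rouche f has the same number of zeros as g inside |z| < 1
Step 5: g(z) = 14z^2 has 2 zeros (at the origin, multiplicity 2) inside |z| < 1. Answer = 2

2


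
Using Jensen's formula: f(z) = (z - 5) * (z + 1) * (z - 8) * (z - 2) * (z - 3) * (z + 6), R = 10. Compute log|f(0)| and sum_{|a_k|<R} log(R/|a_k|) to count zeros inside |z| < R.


Jensen's formula: (1/2pi)*integral log|f(Re^it)|dt = log|f(0)| + sum_{|a_k|<R} log(R/|a_k|)
Step 1: f(0) = (-5) * 1 * (-8) * (-2) * (-3) * 6 = 1440
Step 2: log|f(0)| = log|5| + log|-1| + log|8| + log|2| + log|3| + log|-6| = 7.2724
Step 3: Zeros inside |z| < 10: 5, -1, 8, 2, 3, -6
Step 4: Jensen sum = log(10/5) + log(10/1) + log(10/8) + log(10/2) + log(10/3) + log(10/6) = 6.5431
Step 5: n(R) = number of terms in the Jensen sum = count of zeros inside |z| < 10 = 6

6


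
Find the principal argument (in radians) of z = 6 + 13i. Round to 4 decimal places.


Step 1: z = 6 + 13i
Step 2: arg(z) = atan2(13, 6)
Step 3: arg(z) = 1.1384

1.1384


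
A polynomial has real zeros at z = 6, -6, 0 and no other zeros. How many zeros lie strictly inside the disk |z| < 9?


Step 1: Check each root:
  z = 6: |6| = 6 < 9
  z = -6: |-6| = 6 < 9
  z = 0: |0| = 0 < 9
Step 2: Count = 3

3


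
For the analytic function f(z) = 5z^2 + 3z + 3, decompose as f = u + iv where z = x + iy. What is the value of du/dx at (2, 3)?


Step 1: f(z) = 5(x+iy)^2 + 3(x+iy) + 3
Step 2: u = 5(x^2 - y^2) + 3x + 3
Step 3: u_x = 10x + 3
Step 4: At (2, 3): u_x = 20 + 3 = 23

23


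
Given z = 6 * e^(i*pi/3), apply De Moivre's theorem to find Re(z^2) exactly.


Step 1: By De Moivre's theorem, z^2 = 6^2 * e^(i*2*pi/3) = 36 * (cos(2*pi/3) + i*sin(2*pi/3))
Step 2: |z|^2 = 6^2 = 36
Step 3: The angle 2*pi/3 already lies in [0, 2*pi)
Step 4: cos(2*pi/3) = -1/2
Step 5: Re(z^2) = 36 * (-1/2) = -18

-18


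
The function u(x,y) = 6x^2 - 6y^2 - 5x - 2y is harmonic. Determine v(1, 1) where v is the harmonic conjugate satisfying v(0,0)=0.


Step 1: v_x = -u_y = 12y + 2
Step 2: v_y = u_x = 12x - 5
Step 3: v = 12xy + 2x - 5y + C
Step 4: v(0,0) = 0 => C = 0
Step 5: v(1, 1) = 9

9


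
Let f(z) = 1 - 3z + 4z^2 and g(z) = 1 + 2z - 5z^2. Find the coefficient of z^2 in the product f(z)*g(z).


Step 1: z^2 term in f*g comes from: (1)*(-5z^2) + (-3z)*(2z) + (4z^2)*(1)
Step 2: = -5 - 6 + 4
Step 3: = -7

-7


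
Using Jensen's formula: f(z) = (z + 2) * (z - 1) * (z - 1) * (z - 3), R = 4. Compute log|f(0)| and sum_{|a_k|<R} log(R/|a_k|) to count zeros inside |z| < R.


Jensen's formula: (1/2pi)*integral log|f(Re^it)|dt = log|f(0)| + sum_{|a_k|<R} log(R/|a_k|)
Step 1: f(0) = 2 * (-1) * (-1) * (-3) = -6
Step 2: log|f(0)| = log|-2| + log|1| + log|1| + log|3| = 1.7918
Step 3: Zeros inside |z| < 4: -2, 1, 1, 3
Step 4: Jensen sum = log(4/2) + log(4/1) + log(4/1) + log(4/3) = 3.7534
Step 5: n(R) = number of terms in the Jensen sum = count of zeros inside |z| < 4 = 4

4


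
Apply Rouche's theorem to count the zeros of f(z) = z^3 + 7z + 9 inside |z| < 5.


Step 1: On |z| = 5 the three terms have sizes |z^3| = 5^3 = 125, |7z| = 7*5 = 35, |9| = 9
Step 2: The dominant term is g(z) = z^3; let h(z) = 7z + 9 so f = g + h
Step 3: On |z| = 5: |g| = 125 and |h| <= 35 + 9 = 44
Step 4: Since 125 > 44, |h| < |g| on |z| = 5, so by Rouche f has the same number of zeros as g inside |z| < 5
Step 5: g(z) = z^3 has 3 zeros (all at the origin) inside |z| < 5. Answer = 3

3


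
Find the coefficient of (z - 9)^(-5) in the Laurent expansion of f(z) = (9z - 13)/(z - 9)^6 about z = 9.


Step 1: Write the numerator in powers of (z - 9): 9z - 13 = 9(z - 9) + (9*9 - 13) = 9(z - 9) + 68
Step 2: Divide by (z - 9)^6: f(z) = 68(z - 9)^(-6) + 9(z - 9)^(-5)
Step 3: This finite sum is the Laurent series of f about z = 9.
Step 4: Coefficient of (z - 9)^(-5) = coefficient of (z - 9) in the re-centred numerator = 9

9


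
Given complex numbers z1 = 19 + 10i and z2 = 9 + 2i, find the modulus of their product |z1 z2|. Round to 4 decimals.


Step 1: |z1| = sqrt(19^2 + 10^2) = sqrt(461)
Step 2: |z2| = sqrt(9^2 + 2^2) = sqrt(85)
Step 3: |z1*z2| = |z1|*|z2| = sqrt(461) * sqrt(85) = sqrt(461 * 85) = sqrt(39185)
Step 4: = 197.952

197.952


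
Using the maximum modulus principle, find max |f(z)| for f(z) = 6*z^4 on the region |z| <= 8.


Step 1: On |z| = 8, |f(z)| = 6 * |z|^4 = 6 * 8^4
Step 2: By maximum modulus principle, maximum is on boundary.
Step 3: Maximum = 6 * 4096 = 24576

24576


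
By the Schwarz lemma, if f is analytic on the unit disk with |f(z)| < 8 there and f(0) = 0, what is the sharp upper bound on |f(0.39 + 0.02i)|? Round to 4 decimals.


Step 1: g = f/8 maps D -> D with g(0) = 0, so by the Schwarz lemma |g(z)| <= |z|, i.e. |f(z)| <= 8|z|; this is sharp (f(z) = 8z).
Step 2: |z0|^2 = 0.39^2 + 0.02^2 = 0.1525
Step 3: |z0| = sqrt(0.1525) = 0.390512
Step 4: Best bound = 8 * |z0| = 8 * 0.390512 = 3.1241

3.1241


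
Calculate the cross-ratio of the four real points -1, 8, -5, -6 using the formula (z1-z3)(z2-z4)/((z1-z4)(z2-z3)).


Step 1: (z1-z3)(z2-z4) = 4 * 14 = 56
Step 2: (z1-z4)(z2-z3) = 5 * 13 = 65
Step 3: Cross-ratio = 56/65 = 56/65

56/65


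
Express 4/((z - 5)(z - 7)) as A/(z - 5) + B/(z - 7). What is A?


Step 1: Multiply both sides by (z - 5) and set z = 5
Step 2: A = 4 / (5 - 7)
Step 3: A = 4 / (-2)
Step 4: A = -2

-2


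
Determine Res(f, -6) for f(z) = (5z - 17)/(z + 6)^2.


Step 1: Pole of order 2 at z = -6
Step 2: Res = lim d/dz [(z + 6)^2 * f(z)] as z -> -6
Step 3: (z + 6)^2 * f(z) = 5z - 17
Step 4: d/dz[5z - 17] = 5

5


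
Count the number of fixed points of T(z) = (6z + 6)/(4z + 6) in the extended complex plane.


Step 1: Fixed points satisfy T(z) = z
Step 2: 4z^2 - 6 = 0
Step 3: Discriminant = 0^2 - 4*4*(-6) = 96
Step 4: Number of fixed points = 2

2


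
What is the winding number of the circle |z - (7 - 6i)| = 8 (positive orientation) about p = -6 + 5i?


Step 1: Center c = (7, -6), radius = 8
Step 2: |p - c|^2 = (-13)^2 + 11^2 = 290
Step 3: r^2 = 64
Step 4: |p-c| > r so winding number = 0

0
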